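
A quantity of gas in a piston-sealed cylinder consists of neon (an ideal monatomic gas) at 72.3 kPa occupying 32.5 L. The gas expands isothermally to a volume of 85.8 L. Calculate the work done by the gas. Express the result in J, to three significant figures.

Isothermal: W = nRT ln(V₂/V₁) = P₁V₁ ln(V₂/V₁).
P₁V₁ = (72.3 kPa)(32.5 L) = 2350 J.
W = 2350 × ln(85.8/32.5) = 2350 × 0.9708
W_by_gas = 2281 J.

W ≈ 2280 J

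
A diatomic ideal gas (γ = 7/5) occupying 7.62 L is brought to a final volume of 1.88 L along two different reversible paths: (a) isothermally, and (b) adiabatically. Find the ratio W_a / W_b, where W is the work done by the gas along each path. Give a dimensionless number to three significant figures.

Path (a) isothermal: W = P₁V₁ ln(V₂/V₁) → W_a/(P₁V₁) = -1.4.
Path (b) adiabatic: W = P₁V₁(1 − (V₁/V₂)^(γ−1))/(γ−1) → W_b/(P₁V₁) = -1.876.
W_a / W_b = -1.4 / -1.876 = 0.7461.

W_a / W_b ≈ 0.746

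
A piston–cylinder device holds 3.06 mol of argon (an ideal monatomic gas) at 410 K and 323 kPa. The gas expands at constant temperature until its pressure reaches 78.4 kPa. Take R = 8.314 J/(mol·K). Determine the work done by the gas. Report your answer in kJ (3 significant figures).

W ≈ 14.8 kJ

Isothermal process: W = nRT ln(V₂/V₁) = nRT ln(P₁/P₂).
W = (3.06)(8.314)(410) × ln(323/78.4)
  = 10431 × ln(4.12) = 10431 × 1.416
W_by_gas = 14768 J.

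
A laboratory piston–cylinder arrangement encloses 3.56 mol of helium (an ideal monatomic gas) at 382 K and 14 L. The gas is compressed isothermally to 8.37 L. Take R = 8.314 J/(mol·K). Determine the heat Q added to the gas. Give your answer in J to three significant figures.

Isothermal ⇒ ΔU = 0, so Q = W = nRT ln(V₂/V₁).
Q = (3.56)(8.314)(382) ln(8.37/14) = 11306 × -0.5144 = -5816 J.

Q ≈ -5820 J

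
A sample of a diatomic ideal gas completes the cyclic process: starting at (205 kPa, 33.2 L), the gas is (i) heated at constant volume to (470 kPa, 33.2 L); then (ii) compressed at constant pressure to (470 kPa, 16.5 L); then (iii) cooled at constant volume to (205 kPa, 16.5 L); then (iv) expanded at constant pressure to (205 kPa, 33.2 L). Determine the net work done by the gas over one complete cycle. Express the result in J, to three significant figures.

Constant-volume legs do no work.
W(ii) = (470)(16.5 − 33.2) = -7849 J; W(iv) = (205)(33.2 − 16.5) = 3424 J.
W_net = -7849 + 3424 = -4426 J (the counter-clockwise enclosed area).

W_net ≈ -4430 J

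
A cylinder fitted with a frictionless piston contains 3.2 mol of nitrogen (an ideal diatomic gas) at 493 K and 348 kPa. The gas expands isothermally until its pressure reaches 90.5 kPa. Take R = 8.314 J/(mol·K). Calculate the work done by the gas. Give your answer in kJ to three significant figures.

W ≈ 17.7 kJ

Isothermal process: W = nRT ln(V₂/V₁) = nRT ln(P₁/P₂).
W = (3.2)(8.314)(493) × ln(348/90.5)
  = 13116 × ln(3.845) = 13116 × 1.347
W_by_gas = 17666 J.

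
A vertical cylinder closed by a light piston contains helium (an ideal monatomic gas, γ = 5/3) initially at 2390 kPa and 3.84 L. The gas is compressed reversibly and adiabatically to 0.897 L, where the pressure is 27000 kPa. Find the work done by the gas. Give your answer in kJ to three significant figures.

Adiabatic: W = (P₁V₁ − P₂V₂)/(γ − 1) with γ = 5/3.
P₁V₁ = 9178 J, P₂V₂ = 24219 J.
W = (9178 − 24219) / 0.6667 = -22562 J.

W ≈ -22.6 kJ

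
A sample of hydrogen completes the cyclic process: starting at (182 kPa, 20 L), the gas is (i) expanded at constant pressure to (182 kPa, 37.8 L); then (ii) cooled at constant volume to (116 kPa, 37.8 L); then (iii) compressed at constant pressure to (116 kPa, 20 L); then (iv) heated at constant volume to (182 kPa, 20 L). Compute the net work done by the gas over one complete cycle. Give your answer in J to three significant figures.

Constant-volume legs do no work.
W(i) = (182)(37.8 − 20) = 3240 J; W(iii) = (116)(20 − 37.8) = -2065 J.
W_net = 3240 − 2065 = 1175 J (the clockwise enclosed area).

W_net ≈ 1170 J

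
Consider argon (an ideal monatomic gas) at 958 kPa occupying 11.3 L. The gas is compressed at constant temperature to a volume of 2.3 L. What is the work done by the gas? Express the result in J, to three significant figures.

W ≈ -17200 J

Isothermal: W = nRT ln(V₂/V₁) = P₁V₁ ln(V₂/V₁).
P₁V₁ = (958 kPa)(11.3 L) = 10825 J.
W = 10825 × ln(2.3/11.3) = 10825 × -1.592
W_by_gas = -17233 J.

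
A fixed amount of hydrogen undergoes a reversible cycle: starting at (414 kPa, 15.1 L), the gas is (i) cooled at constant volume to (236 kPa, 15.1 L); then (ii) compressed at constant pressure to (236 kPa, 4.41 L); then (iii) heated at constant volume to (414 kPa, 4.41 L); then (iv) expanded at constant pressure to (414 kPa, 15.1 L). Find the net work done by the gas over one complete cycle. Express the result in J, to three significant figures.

W_net ≈ 1900 J

Constant-volume legs do no work.
W(ii) = (236)(4.41 − 15.1) = -2523 J; W(iv) = (414)(15.1 − 4.41) = 4426 J.
W_net = -2523 + 4426 = 1903 J (the clockwise enclosed area).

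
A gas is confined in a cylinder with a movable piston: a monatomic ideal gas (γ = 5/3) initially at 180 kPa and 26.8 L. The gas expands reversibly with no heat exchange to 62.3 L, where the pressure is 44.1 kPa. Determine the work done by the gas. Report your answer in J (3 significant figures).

Adiabatic: W = (P₁V₁ − P₂V₂)/(γ − 1) with γ = 5/3.
P₁V₁ = 4824 J, P₂V₂ = 2747 J.
W = (4824 − 2747) / 0.6667 = 3115 J.

W ≈ 3110 J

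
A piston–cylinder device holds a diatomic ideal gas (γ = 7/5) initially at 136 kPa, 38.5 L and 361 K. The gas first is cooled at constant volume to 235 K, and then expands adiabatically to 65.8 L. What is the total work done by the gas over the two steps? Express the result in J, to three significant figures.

Step 1 (isochoric): W = 0 (constant volume).
After step 1: P = 88.53 kPa (V unchanged).
Step 2 (adiabatic): W = (P₁V₁ − P₂V₂)/(γ−1) = (3408 − 2751)/0.4 = 1644 J.
W_total = 0 + 1644 = 1644 J.

W_total ≈ 1640 J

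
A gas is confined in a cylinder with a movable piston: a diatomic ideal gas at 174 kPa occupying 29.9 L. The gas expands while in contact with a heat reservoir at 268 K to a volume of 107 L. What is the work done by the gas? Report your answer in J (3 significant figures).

Isothermal: W = nRT ln(V₂/V₁) = P₁V₁ ln(V₂/V₁).
P₁V₁ = (174 kPa)(29.9 L) = 5203 J.
W = 5203 × ln(107/29.9) = 5203 × 1.275
W_by_gas = 6633 J.

W ≈ 6630 J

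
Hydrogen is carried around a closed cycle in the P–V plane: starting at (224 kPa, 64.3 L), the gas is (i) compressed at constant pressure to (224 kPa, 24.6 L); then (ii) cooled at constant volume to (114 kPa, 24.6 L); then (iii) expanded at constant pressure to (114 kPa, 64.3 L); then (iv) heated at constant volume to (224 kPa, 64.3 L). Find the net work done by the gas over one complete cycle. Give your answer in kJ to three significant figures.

W_net ≈ -4.37 kJ

Constant-volume legs do no work.
W(i) = (224)(24.6 − 64.3) = -8893 J; W(iii) = (114)(64.3 − 24.6) = 4526 J.
W_net = -8893 + 4526 = -4367 J (the counter-clockwise enclosed area).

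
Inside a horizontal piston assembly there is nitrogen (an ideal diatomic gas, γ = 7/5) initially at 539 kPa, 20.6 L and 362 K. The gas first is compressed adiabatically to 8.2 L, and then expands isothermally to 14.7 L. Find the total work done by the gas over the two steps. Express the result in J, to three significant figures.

W_total ≈ -3000 J

Step 1 (adiabatic): W = (P₁V₁ − P₂V₂)/(γ−1) = (11103 − 16050)/0.4 = -12367 J.
After step 1: P = 1957 kPa, V = 8.2 L, T = 523.3 K.
Step 2 (isothermal): W = P₁V₁ ln(V₂/V₁) = (16050) ln(14.7/8.2) = 9369 J.
W_total = -12367 + 9369 = -2998 J.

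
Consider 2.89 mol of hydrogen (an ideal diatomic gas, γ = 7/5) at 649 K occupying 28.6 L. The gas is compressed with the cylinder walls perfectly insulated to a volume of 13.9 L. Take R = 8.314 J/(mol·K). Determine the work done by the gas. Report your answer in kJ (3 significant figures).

W ≈ -13.0 kJ

Adiabatic: TV^(γ−1) = const with γ = 7/5.
T₂ = T₁ (V₁/V₂)^(γ−1) = 649 × (28.6/13.9)^0.4 = 649 × 1.335 = 866.1 K.
W_by = nCᵥ(T₁ − T₂) = (2.89)(20.79)(649 − 866.1) = -13043 J.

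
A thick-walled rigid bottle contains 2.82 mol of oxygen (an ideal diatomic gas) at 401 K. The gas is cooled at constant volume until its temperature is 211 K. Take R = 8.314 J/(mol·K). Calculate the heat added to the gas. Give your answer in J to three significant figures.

Q ≈ -11100 J

Constant volume ⇒ W = 0, so Q = ΔU = nCᵥΔT with Cᵥ = 5R/2 = 20.79 J/(mol·K).
ΔU = (2.82)(20.79)(211 − 401) = -11137 J.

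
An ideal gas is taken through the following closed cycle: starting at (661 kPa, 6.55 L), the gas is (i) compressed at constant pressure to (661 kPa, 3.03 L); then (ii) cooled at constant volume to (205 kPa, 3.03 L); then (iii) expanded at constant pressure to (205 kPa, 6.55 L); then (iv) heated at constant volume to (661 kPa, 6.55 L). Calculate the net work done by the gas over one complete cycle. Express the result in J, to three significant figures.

W_net ≈ -1610 J

Constant-volume legs do no work.
W(i) = (661)(3.03 − 6.55) = -2327 J; W(iii) = (205)(6.55 − 3.03) = 721.6 J.
W_net = -2327 + 721.6 = -1605 J (the counter-clockwise enclosed area).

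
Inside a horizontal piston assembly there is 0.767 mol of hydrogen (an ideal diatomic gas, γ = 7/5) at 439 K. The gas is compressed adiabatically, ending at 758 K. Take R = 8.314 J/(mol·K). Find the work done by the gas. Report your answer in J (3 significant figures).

W ≈ -5090 J

Adiabatic ⇒ Q = 0, so W_by = −ΔU = nCᵥ(T₁ − T₂).
Cᵥ = 5R/2 = 20.79 J/(mol·K).
W = (0.767)(20.79)(439 − 758) = -5086 J.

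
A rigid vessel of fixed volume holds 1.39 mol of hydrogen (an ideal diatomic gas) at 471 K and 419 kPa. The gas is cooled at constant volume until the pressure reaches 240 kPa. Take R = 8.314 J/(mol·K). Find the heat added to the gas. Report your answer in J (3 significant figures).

Q ≈ -5810 J

Constant volume ⇒ W = 0, so Q = ΔU = nCᵥΔT with Cᵥ = 5R/2 = 20.79 J/(mol·K).
At constant V, T₂/T₁ = P₂/P₁ ⇒ ΔT = T₁(P₂/P₁ − 1) = 471·(240/419 − 1) = -201.2 K.
ΔU = (1.39)(20.79)(-201.2) = -5813 J.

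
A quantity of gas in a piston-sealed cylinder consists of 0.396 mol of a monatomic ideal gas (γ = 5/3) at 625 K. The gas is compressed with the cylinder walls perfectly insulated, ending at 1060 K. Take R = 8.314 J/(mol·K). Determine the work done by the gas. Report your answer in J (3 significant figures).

W ≈ -2150 J

Adiabatic ⇒ Q = 0, so W_by = −ΔU = nCᵥ(T₁ − T₂).
Cᵥ = 3R/2 = 12.47 J/(mol·K).
W = (0.396)(12.47)(625 − 1060) = -2148 J.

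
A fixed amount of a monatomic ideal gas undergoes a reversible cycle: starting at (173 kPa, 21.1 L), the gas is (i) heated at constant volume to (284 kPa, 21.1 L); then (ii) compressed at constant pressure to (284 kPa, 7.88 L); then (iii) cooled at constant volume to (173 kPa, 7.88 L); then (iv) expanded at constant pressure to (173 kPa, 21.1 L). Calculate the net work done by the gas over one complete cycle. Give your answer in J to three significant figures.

Constant-volume legs do no work.
W(ii) = (284)(7.88 − 21.1) = -3754 J; W(iv) = (173)(21.1 − 7.88) = 2287 J.
W_net = -3754 + 2287 = -1467 J (the counter-clockwise enclosed area).

W_net ≈ -1470 J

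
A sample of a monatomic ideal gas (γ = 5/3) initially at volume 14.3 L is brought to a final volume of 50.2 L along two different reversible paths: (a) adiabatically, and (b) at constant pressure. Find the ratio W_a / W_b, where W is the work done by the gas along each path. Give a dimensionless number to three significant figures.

Path (a) adiabatic: W = P₁V₁(1 − (V₁/V₂)^(γ−1))/(γ−1) → W_a/(P₁V₁) = 0.8506.
Path (b) isobaric: W = P₁(V₂ − V₁) → W_b/(P₁V₁) = 2.51.
W_a / W_b = 0.8506 / 2.51 = 0.3388.

W_a / W_b ≈ 0.339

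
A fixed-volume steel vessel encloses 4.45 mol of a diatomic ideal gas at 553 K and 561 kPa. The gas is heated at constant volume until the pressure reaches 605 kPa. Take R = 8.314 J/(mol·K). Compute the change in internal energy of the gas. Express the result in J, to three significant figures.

Constant volume ⇒ W = 0, so Q = ΔU = nCᵥΔT with Cᵥ = 5R/2 = 20.79 J/(mol·K).
At constant V, T₂/T₁ = P₂/P₁ ⇒ ΔT = T₁(P₂/P₁ − 1) = 553·(605/561 − 1) = 43.37 K.
ΔU = (4.45)(20.79)(43.37) = 4012 J.

ΔU ≈ 4010 J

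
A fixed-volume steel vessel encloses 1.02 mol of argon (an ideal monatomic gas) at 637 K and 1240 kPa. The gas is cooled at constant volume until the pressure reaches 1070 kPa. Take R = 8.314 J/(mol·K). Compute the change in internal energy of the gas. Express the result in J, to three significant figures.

Constant volume ⇒ W = 0, so Q = ΔU = nCᵥΔT with Cᵥ = 3R/2 = 12.47 J/(mol·K).
At constant V, T₂/T₁ = P₂/P₁ ⇒ ΔT = T₁(P₂/P₁ − 1) = 637·(1070/1240 − 1) = -87.33 K.
ΔU = (1.02)(12.47)(-87.33) = -1111 J.

ΔU ≈ -1110 J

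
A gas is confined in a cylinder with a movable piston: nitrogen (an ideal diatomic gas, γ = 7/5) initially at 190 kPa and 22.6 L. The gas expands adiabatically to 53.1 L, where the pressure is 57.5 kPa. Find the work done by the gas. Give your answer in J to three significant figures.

Adiabatic: W = (P₁V₁ − P₂V₂)/(γ − 1) with γ = 7/5.
P₁V₁ = 4294 J, P₂V₂ = 3053 J.
W = (4294 − 3053) / 0.4 = 3102 J.

W ≈ 3100 J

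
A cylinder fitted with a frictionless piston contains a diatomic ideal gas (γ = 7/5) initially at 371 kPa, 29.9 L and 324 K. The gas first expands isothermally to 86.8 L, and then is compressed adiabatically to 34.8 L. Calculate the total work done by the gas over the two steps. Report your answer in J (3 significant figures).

W_total ≈ -418 J

Step 1 (isothermal): W = P₁V₁ ln(V₂/V₁) = (11093) ln(86.8/29.9) = 11822 J.
After step 1: P = 127.8 kPa, V = 86.8 L, T = 324 K.
Step 2 (adiabatic): W = (P₁V₁ − P₂V₂)/(γ−1) = (11093 − 15989)/0.4 = -12240 J.
W_total = 11822 − 12240 = -418 J.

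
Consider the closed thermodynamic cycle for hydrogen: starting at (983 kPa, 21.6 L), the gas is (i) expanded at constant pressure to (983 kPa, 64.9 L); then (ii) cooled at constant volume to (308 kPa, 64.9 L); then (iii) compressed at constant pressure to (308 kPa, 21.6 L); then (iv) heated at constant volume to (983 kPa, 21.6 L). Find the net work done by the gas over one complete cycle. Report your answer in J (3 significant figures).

W_net ≈ 29200 J

Constant-volume legs do no work.
W(i) = (983)(64.9 − 21.6) = 42564 J; W(iii) = (308)(21.6 − 64.9) = -13336 J.
W_net = 42564 − 13336 = 29228 J (the clockwise enclosed area).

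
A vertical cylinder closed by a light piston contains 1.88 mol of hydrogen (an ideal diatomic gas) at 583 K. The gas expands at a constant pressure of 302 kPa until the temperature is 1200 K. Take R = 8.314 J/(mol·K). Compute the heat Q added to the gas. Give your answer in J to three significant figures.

Isobaric: W = nRΔT = (1.88)(8.314)(617) = 9644 J.
ΔU = nCᵥΔT with Cᵥ = 5R/2: ΔU = (1.88)(20.79)(617) = 24110 J.
Q = ΔU + W = 24110 + 9644 = 33754 J.

Q ≈ 33800 J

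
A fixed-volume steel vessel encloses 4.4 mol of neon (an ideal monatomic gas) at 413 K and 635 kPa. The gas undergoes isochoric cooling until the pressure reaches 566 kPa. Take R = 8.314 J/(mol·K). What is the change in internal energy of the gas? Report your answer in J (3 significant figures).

Constant volume ⇒ W = 0, so Q = ΔU = nCᵥΔT with Cᵥ = 3R/2 = 12.47 J/(mol·K).
At constant V, T₂/T₁ = P₂/P₁ ⇒ ΔT = T₁(P₂/P₁ − 1) = 413·(566/635 − 1) = -44.88 K.
ΔU = (4.4)(12.47)(-44.88) = -2463 J.

ΔU ≈ -2460 J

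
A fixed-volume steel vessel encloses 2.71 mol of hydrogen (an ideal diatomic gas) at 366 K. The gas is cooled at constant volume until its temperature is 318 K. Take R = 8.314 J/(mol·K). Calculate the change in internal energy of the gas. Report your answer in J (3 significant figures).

ΔU ≈ -2700 J

Constant volume ⇒ W = 0, so Q = ΔU = nCᵥΔT with Cᵥ = 5R/2 = 20.79 J/(mol·K).
ΔU = (2.71)(20.79)(318 − 366) = -2704 J.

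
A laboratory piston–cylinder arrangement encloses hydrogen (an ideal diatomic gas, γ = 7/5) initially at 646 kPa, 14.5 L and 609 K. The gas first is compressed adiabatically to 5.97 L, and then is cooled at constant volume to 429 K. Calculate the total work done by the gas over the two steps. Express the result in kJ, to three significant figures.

W_total ≈ -9.98 kJ

Step 1 (adiabatic): W = (P₁V₁ − P₂V₂)/(γ−1) = (9367 − 13359)/0.4 = -9979 J.
Step 2 (isochoric): W = 0 (constant volume).
W_total = -9979 + 0 = -9979 J.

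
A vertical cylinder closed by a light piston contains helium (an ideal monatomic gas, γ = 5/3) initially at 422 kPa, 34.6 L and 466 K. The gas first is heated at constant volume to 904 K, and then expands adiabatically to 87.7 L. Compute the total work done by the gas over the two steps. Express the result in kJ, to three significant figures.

W_total ≈ 19.6 kJ

Step 1 (isochoric): W = 0 (constant volume).
After step 1: P = 818.6 kPa (V unchanged).
Step 2 (adiabatic): W = (P₁V₁ − P₂V₂)/(γ−1) = (28325 − 15237)/0.667 = 19633 J.
W_total = 0 + 19633 = 19633 J.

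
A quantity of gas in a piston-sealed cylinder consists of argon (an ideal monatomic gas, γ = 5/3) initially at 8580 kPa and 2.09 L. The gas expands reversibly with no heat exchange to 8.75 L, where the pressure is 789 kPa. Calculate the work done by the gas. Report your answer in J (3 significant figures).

W ≈ 16500 J

Adiabatic: W = (P₁V₁ − P₂V₂)/(γ − 1) with γ = 5/3.
P₁V₁ = 17932 J, P₂V₂ = 6904 J.
W = (17932 − 6904) / 0.6667 = 16543 J.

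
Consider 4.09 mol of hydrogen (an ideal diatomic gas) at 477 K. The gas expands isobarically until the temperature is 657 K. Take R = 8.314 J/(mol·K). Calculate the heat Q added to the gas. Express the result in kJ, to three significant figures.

Isobaric: W = nRΔT = (4.09)(8.314)(180) = 6121 J.
ΔU = nCᵥΔT with Cᵥ = 5R/2: ΔU = (4.09)(20.79)(180) = 15302 J.
Q = ΔU + W = 15302 + 6121 = 21423 J.

Q ≈ 21.4 kJ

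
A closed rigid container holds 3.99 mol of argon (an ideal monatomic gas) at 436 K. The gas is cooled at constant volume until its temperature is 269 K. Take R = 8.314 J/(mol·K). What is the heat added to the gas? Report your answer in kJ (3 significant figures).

Q ≈ -8.31 kJ

Constant volume ⇒ W = 0, so Q = ΔU = nCᵥΔT with Cᵥ = 3R/2 = 12.47 J/(mol·K).
ΔU = (3.99)(12.47)(269 − 436) = -8310 J.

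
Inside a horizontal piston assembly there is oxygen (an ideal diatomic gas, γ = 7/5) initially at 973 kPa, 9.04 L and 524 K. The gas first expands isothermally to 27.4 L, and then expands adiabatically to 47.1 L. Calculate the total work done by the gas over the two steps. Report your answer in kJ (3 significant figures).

W_total ≈ 14.0 kJ

Step 1 (isothermal): W = P₁V₁ ln(V₂/V₁) = (8796) ln(27.4/9.04) = 9754 J.
After step 1: P = 321 kPa, V = 27.4 L, T = 524 K.
Step 2 (adiabatic): W = (P₁V₁ − P₂V₂)/(γ−1) = (8796 − 7082)/0.4 = 4284 J.
W_total = 9754 + 4284 = 14038 J.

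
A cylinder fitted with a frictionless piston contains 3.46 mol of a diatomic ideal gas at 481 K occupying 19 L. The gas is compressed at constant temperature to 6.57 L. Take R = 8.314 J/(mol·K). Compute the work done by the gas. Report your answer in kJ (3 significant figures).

Isothermal: W = nRT ln(V₂/V₁).
W = (3.46)(8.314)(481) × ln(6.57/19)
  = 13837 × -1.062
W_by_gas = -14693 J.

W ≈ -14.7 kJ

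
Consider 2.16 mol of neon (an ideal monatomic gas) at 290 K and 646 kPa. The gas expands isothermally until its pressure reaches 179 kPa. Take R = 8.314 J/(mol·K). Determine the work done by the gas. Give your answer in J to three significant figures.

W ≈ 6680 J

Isothermal process: W = nRT ln(V₂/V₁) = nRT ln(P₁/P₂).
W = (2.16)(8.314)(290) × ln(646/179)
  = 5208 × ln(3.609) = 5208 × 1.283
W_by_gas = 6684 J.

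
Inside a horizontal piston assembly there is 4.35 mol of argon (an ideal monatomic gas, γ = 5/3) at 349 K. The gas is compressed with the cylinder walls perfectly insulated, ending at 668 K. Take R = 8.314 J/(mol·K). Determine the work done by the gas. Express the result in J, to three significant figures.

Adiabatic ⇒ Q = 0, so W_by = −ΔU = nCᵥ(T₁ − T₂).
Cᵥ = 3R/2 = 12.47 J/(mol·K).
W = (4.35)(12.47)(349 − 668) = -17305 J.

W ≈ -17300 J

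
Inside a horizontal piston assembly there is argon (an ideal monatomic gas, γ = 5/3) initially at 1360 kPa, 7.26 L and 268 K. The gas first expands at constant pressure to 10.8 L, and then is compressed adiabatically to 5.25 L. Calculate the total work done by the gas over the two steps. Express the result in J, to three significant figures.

W_total ≈ -8790 J

Step 1 (isobaric): W = PΔV = (1360 kPa)(10.8 − 7.26 L) = 4814 J.
After step 1: P = 1360 kPa, V = 10.8 L, T = 398.7 K.
Step 2 (adiabatic): W = (P₁V₁ − P₂V₂)/(γ−1) = (14688 − 23758)/0.667 = -13605 J.
W_total = 4814 − 13605 = -8790 J.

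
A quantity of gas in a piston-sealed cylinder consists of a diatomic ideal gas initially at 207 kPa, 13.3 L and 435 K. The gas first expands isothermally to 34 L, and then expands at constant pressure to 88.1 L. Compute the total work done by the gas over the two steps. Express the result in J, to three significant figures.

W_total ≈ 6960 J

Step 1 (isothermal): W = P₁V₁ ln(V₂/V₁) = (2753) ln(34/13.3) = 2584 J.
After step 1: P = 80.97 kPa, V = 34 L, T = 435 K.
Step 2 (isobaric): W = PΔV = (80.97 kPa)(88.1 − 34 L) = 4381 J.
W_total = 2584 + 4381 = 6965 J.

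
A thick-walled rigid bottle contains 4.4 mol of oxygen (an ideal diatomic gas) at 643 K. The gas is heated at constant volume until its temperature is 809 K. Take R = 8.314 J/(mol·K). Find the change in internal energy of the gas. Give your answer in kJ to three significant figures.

ΔU ≈ 15.2 kJ

Constant volume ⇒ W = 0, so Q = ΔU = nCᵥΔT with Cᵥ = 5R/2 = 20.79 J/(mol·K).
ΔU = (4.4)(20.79)(809 − 643) = 15181 J.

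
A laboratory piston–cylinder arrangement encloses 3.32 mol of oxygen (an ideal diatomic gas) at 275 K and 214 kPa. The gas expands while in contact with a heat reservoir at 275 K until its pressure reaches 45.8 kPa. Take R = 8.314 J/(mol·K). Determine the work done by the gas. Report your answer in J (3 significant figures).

W ≈ 11700 J

Isothermal process: W = nRT ln(V₂/V₁) = nRT ln(P₁/P₂).
W = (3.32)(8.314)(275) × ln(214/45.8)
  = 7591 × ln(4.672) = 7591 × 1.542
W_by_gas = 11702 J.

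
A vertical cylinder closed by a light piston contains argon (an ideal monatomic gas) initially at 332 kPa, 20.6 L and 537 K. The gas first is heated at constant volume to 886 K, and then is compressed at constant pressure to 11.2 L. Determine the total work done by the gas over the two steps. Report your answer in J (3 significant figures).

W_total ≈ -5150 J

Step 1 (isochoric): W = 0 (constant volume).
After step 1: P = 547.8 kPa (V unchanged).
Step 2 (isobaric): W = PΔV = (547.8 kPa)(11.2 − 20.6 L) = -5149 J.
W_total = 0 − 5149 = -5149 J.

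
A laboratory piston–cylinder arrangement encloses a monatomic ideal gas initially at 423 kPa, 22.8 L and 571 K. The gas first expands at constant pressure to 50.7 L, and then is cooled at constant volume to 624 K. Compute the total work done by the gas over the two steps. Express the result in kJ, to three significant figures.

W_total ≈ 11.8 kJ

Step 1 (isobaric): W = PΔV = (423 kPa)(50.7 − 22.8 L) = 11802 J.
Step 2 (isochoric): W = 0 (constant volume).
W_total = 11802 + 0 = 11802 J.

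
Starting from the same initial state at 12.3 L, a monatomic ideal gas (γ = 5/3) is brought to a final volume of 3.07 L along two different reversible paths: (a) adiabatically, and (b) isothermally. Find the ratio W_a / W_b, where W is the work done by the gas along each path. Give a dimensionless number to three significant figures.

W_a / W_b ≈ 1.65

Path (a) adiabatic: W = P₁V₁(1 − (V₁/V₂)^(γ−1))/(γ−1) → W_a/(P₁V₁) = -2.284.
Path (b) isothermal: W = P₁V₁ ln(V₂/V₁) → W_b/(P₁V₁) = -1.388.
W_a / W_b = -2.284 / -1.388 = 1.646.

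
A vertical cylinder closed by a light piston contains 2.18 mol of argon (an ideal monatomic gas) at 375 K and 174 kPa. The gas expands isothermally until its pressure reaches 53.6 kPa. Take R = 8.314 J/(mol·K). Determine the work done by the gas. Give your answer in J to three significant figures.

Isothermal process: W = nRT ln(V₂/V₁) = nRT ln(P₁/P₂).
W = (2.18)(8.314)(375) × ln(174/53.6)
  = 6797 × ln(3.246) = 6797 × 1.178
W_by_gas = 8003 J.

W ≈ 8000 J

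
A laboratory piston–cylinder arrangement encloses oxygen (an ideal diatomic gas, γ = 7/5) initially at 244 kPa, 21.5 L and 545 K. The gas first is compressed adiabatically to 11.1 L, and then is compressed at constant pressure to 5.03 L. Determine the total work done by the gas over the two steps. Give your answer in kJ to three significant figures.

Step 1 (adiabatic): W = (P₁V₁ − P₂V₂)/(γ−1) = (5246 − 6834)/0.4 = -3970 J.
After step 1: P = 615.7 kPa, V = 11.1 L, T = 710 K.
Step 2 (isobaric): W = PΔV = (615.7 kPa)(5.03 − 11.1 L) = -3737 J.
W_total = -3970 − 3737 = -7707 J.

W_total ≈ -7.71 kJ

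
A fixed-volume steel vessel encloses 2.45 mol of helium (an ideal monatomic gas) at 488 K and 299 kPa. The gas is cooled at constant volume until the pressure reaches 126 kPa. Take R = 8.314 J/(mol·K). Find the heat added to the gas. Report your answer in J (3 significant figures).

Constant volume ⇒ W = 0, so Q = ΔU = nCᵥΔT with Cᵥ = 3R/2 = 12.47 J/(mol·K).
At constant V, T₂/T₁ = P₂/P₁ ⇒ ΔT = T₁(P₂/P₁ − 1) = 488·(126/299 − 1) = -282.4 K.
ΔU = (2.45)(12.47)(-282.4) = -8627 J.

Q ≈ -8630 J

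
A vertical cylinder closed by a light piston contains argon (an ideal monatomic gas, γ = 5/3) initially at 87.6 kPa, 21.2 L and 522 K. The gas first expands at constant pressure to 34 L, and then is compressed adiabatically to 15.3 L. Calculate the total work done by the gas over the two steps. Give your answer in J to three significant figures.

W_total ≈ -2020 J

Step 1 (isobaric): W = PΔV = (87.6 kPa)(34 − 21.2 L) = 1121 J.
After step 1: P = 87.6 kPa, V = 34 L, T = 837.2 K.
Step 2 (adiabatic): W = (P₁V₁ − P₂V₂)/(γ−1) = (2978 − 5072)/0.667 = -3140 J.
W_total = 1121 − 3140 = -2019 J.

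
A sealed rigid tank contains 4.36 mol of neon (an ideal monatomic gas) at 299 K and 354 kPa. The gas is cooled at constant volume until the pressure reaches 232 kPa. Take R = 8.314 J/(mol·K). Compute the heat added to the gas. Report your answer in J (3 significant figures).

Constant volume ⇒ W = 0, so Q = ΔU = nCᵥΔT with Cᵥ = 3R/2 = 12.47 J/(mol·K).
At constant V, T₂/T₁ = P₂/P₁ ⇒ ΔT = T₁(P₂/P₁ − 1) = 299·(232/354 − 1) = -103 K.
ΔU = (4.36)(12.47)(-103) = -5603 J.

Q ≈ -5600 J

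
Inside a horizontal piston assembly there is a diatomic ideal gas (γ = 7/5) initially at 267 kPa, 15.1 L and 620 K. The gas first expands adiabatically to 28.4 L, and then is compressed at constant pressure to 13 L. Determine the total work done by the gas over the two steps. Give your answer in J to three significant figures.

W_total ≈ 552 J

Step 1 (adiabatic): W = (P₁V₁ − P₂V₂)/(γ−1) = (4032 − 3131)/0.4 = 2251 J.
After step 1: P = 110.3 kPa, V = 28.4 L, T = 481.6 K.
Step 2 (isobaric): W = PΔV = (110.3 kPa)(13 − 28.4 L) = -1698 J.
W_total = 2251 − 1698 = 552.4 J.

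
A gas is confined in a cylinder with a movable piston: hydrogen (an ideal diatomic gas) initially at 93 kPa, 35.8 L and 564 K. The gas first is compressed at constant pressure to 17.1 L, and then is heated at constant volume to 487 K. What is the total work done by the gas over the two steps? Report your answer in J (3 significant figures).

Step 1 (isobaric): W = PΔV = (93 kPa)(17.1 − 35.8 L) = -1739 J.
Step 2 (isochoric): W = 0 (constant volume).
W_total = -1739 + 0 = -1739 J.

W_total ≈ -1740 J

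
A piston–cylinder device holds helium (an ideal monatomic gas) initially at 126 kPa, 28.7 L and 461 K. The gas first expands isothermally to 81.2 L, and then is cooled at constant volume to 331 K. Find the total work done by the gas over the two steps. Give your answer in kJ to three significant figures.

Step 1 (isothermal): W = P₁V₁ ln(V₂/V₁) = (3616) ln(81.2/28.7) = 3761 J.
Step 2 (isochoric): W = 0 (constant volume).
W_total = 3761 + 0 = 3761 J.

W_total ≈ 3.76 kJ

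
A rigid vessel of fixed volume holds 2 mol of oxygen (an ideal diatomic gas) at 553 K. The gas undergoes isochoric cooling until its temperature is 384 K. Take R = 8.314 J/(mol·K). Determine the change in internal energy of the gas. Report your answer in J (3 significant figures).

ΔU ≈ -7030 J

Constant volume ⇒ W = 0, so Q = ΔU = nCᵥΔT with Cᵥ = 5R/2 = 20.79 J/(mol·K).
ΔU = (2)(20.79)(384 − 553) = -7025 J.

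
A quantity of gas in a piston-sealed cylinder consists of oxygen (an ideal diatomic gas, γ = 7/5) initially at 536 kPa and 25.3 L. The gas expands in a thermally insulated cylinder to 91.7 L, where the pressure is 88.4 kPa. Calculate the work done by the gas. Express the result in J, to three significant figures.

Adiabatic: W = (P₁V₁ − P₂V₂)/(γ − 1) with γ = 7/5.
P₁V₁ = 13561 J, P₂V₂ = 8106 J.
W = (13561 − 8106) / 0.4 = 13636 J.

W ≈ 13600 J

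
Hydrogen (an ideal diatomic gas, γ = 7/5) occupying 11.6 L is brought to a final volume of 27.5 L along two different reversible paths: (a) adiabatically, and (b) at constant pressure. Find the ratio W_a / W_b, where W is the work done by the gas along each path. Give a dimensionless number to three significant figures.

W_a / W_b ≈ 0.533

Path (a) adiabatic: W = P₁V₁(1 − (V₁/V₂)^(γ−1))/(γ−1) → W_a/(P₁V₁) = 0.7299.
Path (b) isobaric: W = P₁(V₂ − V₁) → W_b/(P₁V₁) = 1.371.
W_a / W_b = 0.7299 / 1.371 = 0.5325.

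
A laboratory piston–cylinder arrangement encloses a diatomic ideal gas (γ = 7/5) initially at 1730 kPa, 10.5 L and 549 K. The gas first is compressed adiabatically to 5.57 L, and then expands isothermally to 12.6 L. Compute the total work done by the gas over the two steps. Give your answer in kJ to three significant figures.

Step 1 (adiabatic): W = (P₁V₁ − P₂V₂)/(γ−1) = (18165 − 23408)/0.4 = -13108 J.
After step 1: P = 4203 kPa, V = 5.57 L, T = 707.5 K.
Step 2 (isothermal): W = P₁V₁ ln(V₂/V₁) = (23408) ln(12.6/5.57) = 19108 J.
W_total = -13108 + 19108 = 6000 J.

W_total ≈ 6.00 kJ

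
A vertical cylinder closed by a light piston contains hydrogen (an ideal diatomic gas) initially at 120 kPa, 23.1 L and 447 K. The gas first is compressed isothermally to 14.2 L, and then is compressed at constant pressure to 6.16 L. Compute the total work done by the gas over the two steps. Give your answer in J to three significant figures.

Step 1 (isothermal): W = P₁V₁ ln(V₂/V₁) = (2772) ln(14.2/23.1) = -1349 J.
After step 1: P = 195.2 kPa, V = 14.2 L, T = 447 K.
Step 2 (isobaric): W = PΔV = (195.2 kPa)(6.16 − 14.2 L) = -1569 J.
W_total = -1349 − 1569 = -2918 J.

W_total ≈ -2920 J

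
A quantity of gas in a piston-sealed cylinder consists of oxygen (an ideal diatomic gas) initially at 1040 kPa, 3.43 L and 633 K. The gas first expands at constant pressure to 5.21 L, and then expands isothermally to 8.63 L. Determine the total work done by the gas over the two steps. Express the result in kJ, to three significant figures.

Step 1 (isobaric): W = PΔV = (1040 kPa)(5.21 − 3.43 L) = 1851 J.
After step 1: P = 1040 kPa, V = 5.21 L, T = 961.5 K.
Step 2 (isothermal): W = P₁V₁ ln(V₂/V₁) = (5418) ln(8.63/5.21) = 2734 J.
W_total = 1851 + 2734 = 4586 J.

W_total ≈ 4.59 kJ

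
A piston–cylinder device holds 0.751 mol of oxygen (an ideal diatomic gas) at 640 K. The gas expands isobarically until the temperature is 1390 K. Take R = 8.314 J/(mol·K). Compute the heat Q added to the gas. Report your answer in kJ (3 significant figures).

Isobaric: W = nRΔT = (0.751)(8.314)(750) = 4683 J.
ΔU = nCᵥΔT with Cᵥ = 5R/2: ΔU = (0.751)(20.79)(750) = 11707 J.
Q = ΔU + W = 11707 + 4683 = 16390 J.

Q ≈ 16.4 kJ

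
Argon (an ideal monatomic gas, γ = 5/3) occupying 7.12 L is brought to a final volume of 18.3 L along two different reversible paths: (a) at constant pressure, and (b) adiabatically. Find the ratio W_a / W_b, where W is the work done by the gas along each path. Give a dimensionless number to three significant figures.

Path (a) isobaric: W = P₁(V₂ − V₁) → W_a/(P₁V₁) = 1.57.
Path (b) adiabatic: W = P₁V₁(1 − (V₁/V₂)^(γ−1))/(γ−1) → W_b/(P₁V₁) = 0.7006.
W_a / W_b = 1.57 / 0.7006 = 2.241.

W_a / W_b ≈ 2.24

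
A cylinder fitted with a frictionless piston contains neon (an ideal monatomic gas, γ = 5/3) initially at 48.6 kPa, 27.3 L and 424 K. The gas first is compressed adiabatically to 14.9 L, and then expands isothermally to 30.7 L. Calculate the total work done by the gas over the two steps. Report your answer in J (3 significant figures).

W_total ≈ 446 J

Step 1 (adiabatic): W = (P₁V₁ − P₂V₂)/(γ−1) = (1327 − 1987)/0.667 = -989.8 J.
After step 1: P = 133.3 kPa, V = 14.9 L, T = 634.9 K.
Step 2 (isothermal): W = P₁V₁ ln(V₂/V₁) = (1987) ln(30.7/14.9) = 1436 J.
W_total = -989.8 + 1436 = 446.4 J.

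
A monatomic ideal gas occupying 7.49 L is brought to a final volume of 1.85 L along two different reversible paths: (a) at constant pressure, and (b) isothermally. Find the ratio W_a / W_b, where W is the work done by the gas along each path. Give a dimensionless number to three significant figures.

W_a / W_b ≈ 0.538

Path (a) isobaric: W = P₁(V₂ − V₁) → W_a/(P₁V₁) = -0.753.
Path (b) isothermal: W = P₁V₁ ln(V₂/V₁) → W_b/(P₁V₁) = -1.398.
W_a / W_b = -0.753 / -1.398 = 0.5385.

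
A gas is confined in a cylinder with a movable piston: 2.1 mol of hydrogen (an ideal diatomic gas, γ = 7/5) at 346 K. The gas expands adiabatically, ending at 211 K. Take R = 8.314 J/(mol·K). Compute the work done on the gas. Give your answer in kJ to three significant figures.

Adiabatic ⇒ Q = 0, so W_by = −ΔU = nCᵥ(T₁ − T₂).
Cᵥ = 5R/2 = 20.79 J/(mol·K).
W = (2.1)(20.79)(346 − 211) = 5893 J.
Work on gas = −W_by = -5893 J.

W ≈ -5.89 kJ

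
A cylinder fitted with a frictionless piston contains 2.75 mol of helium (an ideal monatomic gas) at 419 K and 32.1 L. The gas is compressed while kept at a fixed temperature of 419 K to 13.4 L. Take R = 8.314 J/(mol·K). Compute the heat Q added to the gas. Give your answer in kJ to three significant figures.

Q ≈ -8.37 kJ

Isothermal ⇒ ΔU = 0, so Q = W = nRT ln(V₂/V₁).
Q = (2.75)(8.314)(419) ln(13.4/32.1) = 9580 × -0.8736 = -8369 J.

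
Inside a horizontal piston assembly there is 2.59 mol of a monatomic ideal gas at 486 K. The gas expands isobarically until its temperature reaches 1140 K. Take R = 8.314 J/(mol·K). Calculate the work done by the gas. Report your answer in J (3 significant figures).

Isobaric: W = P ΔV = nR ΔT.
W = (2.59)(8.314)(1140 − 486) = 14083 J.

W ≈ 14100 J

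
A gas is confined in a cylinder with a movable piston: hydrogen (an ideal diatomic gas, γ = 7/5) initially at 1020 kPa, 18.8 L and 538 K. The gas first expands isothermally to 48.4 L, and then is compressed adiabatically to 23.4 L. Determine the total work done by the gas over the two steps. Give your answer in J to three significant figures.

Step 1 (isothermal): W = P₁V₁ ln(V₂/V₁) = (19176) ln(48.4/18.8) = 18134 J.
After step 1: P = 396.2 kPa, V = 48.4 L, T = 538 K.
Step 2 (adiabatic): W = (P₁V₁ − P₂V₂)/(γ−1) = (19176 − 25645)/0.4 = -16174 J.
W_total = 18134 − 16174 = 1960 J.

W_total ≈ 1960 J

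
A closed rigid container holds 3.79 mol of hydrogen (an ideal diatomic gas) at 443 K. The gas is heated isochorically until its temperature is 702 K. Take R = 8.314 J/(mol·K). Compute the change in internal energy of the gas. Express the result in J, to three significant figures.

Constant volume ⇒ W = 0, so Q = ΔU = nCᵥΔT with Cᵥ = 5R/2 = 20.79 J/(mol·K).
ΔU = (3.79)(20.79)(702 − 443) = 20403 J.

ΔU ≈ 20400 J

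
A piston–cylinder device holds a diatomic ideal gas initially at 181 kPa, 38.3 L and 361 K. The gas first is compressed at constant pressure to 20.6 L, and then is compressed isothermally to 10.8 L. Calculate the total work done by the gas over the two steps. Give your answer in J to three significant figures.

W_total ≈ -5610 J

Step 1 (isobaric): W = PΔV = (181 kPa)(20.6 − 38.3 L) = -3204 J.
After step 1: P = 181 kPa, V = 20.6 L, T = 194.2 K.
Step 2 (isothermal): W = P₁V₁ ln(V₂/V₁) = (3729) ln(10.8/20.6) = -2408 J.
W_total = -3204 − 2408 = -5611 J.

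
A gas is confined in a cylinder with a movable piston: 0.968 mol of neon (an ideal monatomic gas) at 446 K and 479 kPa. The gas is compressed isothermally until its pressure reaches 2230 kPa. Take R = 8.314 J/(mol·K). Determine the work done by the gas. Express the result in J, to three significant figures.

Isothermal process: W = nRT ln(V₂/V₁) = nRT ln(P₁/P₂).
W = (0.968)(8.314)(446) × ln(479/2230)
  = 3589 × ln(0.2148) = 3589 × -1.538
W_by_gas = -5521 J.

W ≈ -5520 J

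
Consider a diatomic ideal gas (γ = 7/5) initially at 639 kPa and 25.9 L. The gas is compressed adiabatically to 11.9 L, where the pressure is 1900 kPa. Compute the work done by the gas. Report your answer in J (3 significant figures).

W ≈ -15100 J

Adiabatic: W = (P₁V₁ − P₂V₂)/(γ − 1) with γ = 7/5.
P₁V₁ = 16550 J, P₂V₂ = 22610 J.
W = (16550 − 22610) / 0.4 = -15150 J.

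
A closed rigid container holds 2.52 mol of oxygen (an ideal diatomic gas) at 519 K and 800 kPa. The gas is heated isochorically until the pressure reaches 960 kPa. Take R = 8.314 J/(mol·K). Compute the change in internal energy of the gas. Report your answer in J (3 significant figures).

Constant volume ⇒ W = 0, so Q = ΔU = nCᵥΔT with Cᵥ = 5R/2 = 20.79 J/(mol·K).
At constant V, T₂/T₁ = P₂/P₁ ⇒ ΔT = T₁(P₂/P₁ − 1) = 519·(960/800 − 1) = 103.8 K.
ΔU = (2.52)(20.79)(103.8) = 5437 J.

ΔU ≈ 5440 J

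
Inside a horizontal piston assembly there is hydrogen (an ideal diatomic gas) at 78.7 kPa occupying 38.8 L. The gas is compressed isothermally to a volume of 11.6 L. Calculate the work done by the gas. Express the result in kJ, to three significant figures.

W ≈ -3.69 kJ

Isothermal: W = nRT ln(V₂/V₁) = P₁V₁ ln(V₂/V₁).
P₁V₁ = (78.7 kPa)(38.8 L) = 3054 J.
W = 3054 × ln(11.6/38.8) = 3054 × -1.207
W_by_gas = -3687 J.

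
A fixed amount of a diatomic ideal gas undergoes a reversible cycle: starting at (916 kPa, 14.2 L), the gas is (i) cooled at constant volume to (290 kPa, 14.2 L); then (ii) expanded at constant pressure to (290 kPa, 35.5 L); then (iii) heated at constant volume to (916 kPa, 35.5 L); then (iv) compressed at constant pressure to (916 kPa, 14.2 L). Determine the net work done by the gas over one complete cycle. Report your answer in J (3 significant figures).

Constant-volume legs do no work.
W(ii) = (290)(35.5 − 14.2) = 6177 J; W(iv) = (916)(14.2 − 35.5) = -19511 J.
W_net = 6177 − 19511 = -13334 J (the counter-clockwise enclosed area).

W_net ≈ -13300 J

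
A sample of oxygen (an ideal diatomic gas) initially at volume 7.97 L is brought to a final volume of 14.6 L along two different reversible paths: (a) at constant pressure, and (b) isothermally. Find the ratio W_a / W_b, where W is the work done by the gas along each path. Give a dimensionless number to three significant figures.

W_a / W_b ≈ 1.37

Path (a) isobaric: W = P₁(V₂ − V₁) → W_a/(P₁V₁) = 0.8319.
Path (b) isothermal: W = P₁V₁ ln(V₂/V₁) → W_b/(P₁V₁) = 0.6053.
W_a / W_b = 0.8319 / 0.6053 = 1.374.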